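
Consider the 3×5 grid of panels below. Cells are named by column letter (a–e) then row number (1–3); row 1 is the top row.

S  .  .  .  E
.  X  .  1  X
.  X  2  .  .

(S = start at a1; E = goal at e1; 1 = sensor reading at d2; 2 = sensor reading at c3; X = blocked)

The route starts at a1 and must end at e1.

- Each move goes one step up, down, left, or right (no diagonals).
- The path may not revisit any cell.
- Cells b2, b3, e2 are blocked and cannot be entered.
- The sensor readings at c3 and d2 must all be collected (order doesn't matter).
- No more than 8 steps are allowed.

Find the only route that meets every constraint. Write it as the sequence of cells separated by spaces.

a1 b1 c1 c2 c3 d3 d2 d1 e1

The 8-move cap with required stops at c3, d2 leaves no slack for detours.
Route from a1: right 2 to c1, down 2 to c3, right 1 to d3, up 2 to d1, right 1 to e1 — 8 moves in all.
Check: all required cells visited; 8 ≤ 8 moves.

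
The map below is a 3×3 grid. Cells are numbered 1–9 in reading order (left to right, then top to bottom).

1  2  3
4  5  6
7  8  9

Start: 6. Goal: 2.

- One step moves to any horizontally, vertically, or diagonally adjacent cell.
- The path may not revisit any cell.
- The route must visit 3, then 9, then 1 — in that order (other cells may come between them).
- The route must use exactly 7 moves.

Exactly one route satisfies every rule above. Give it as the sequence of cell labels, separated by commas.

6, 3, 5, 9, 8, 4, 1, 2

The waypoints must appear in the order 3, 9, 1, with no cell reused.
Route from 6: up to 3, down-left to 5, down-right to 9, left to 8, up-left to 4, up to 1, right to 2 — 7 moves in all.
Check: order respected (3 at step 1, 9 at step 3, 1 at step 6); 7 moves as required.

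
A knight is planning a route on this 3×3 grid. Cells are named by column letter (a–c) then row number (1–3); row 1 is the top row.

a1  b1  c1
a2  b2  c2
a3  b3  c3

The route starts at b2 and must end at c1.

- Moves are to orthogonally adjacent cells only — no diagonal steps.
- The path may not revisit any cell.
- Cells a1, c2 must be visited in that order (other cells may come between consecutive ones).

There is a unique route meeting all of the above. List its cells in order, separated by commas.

The waypoints must appear in the order a1, c2, with no cell reused.
Route from b2: up to b1, left to a1, 2× down (reaching a3), 2× right (reaching c3), 2× up (reaching c1) — 8 moves in all.
Check: order respected (a1 at step 2, c2 at step 7).

b2, b1, a1, a2, a3, b3, c3, c2, c1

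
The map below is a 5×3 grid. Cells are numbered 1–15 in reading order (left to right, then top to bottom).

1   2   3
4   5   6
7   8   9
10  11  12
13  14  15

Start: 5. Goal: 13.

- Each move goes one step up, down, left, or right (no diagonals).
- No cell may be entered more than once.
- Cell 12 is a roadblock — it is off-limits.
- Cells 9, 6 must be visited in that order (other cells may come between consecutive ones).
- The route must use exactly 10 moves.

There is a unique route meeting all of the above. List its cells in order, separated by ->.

5 -> 8 -> 9 -> 6 -> 3 -> 2 -> 1 -> 4 -> 7 -> 10 -> 13

The waypoints must appear in the order 9, 6, with no cell reused.
Route from 5: down to 8, right to 9, 2× up (reaching 3), 2× left (reaching 1), 4× down (reaching 13) — 10 moves in all.
Check: order respected (9 at step 2, 6 at step 3); 10 moves as required.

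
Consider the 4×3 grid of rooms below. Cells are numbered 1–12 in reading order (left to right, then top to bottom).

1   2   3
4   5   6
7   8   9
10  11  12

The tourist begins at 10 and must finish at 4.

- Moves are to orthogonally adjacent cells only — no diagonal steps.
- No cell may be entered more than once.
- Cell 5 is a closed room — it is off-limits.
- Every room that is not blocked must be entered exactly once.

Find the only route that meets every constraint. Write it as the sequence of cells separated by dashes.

Need to visit all 11 open cells exactly once, starting at 10 and ending at 4.
Cell 6 has only two open neighbours (3 and 9), so the path must pass straight through it: one of those is the cell it's entered from and the other is where it exits.
Route from 10: up to 7, right to 8, down to 11, right to 12, 3× up (reaching 3), 2× left (reaching 1), down to 4 — 10 moves in all.
Check: all 11 open cells covered.

10 - 7 - 8 - 11 - 12 - 9 - 6 - 3 - 2 - 1 - 4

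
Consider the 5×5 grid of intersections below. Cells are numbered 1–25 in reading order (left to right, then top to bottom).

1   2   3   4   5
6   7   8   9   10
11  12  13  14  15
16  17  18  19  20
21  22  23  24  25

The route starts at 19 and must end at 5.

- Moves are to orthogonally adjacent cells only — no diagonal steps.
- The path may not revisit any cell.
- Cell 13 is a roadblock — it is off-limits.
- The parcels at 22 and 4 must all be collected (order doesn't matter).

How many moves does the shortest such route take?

10

Any route passes through 22 and 4 in some order between 19 and 5. Summing Manhattan distances along each leg and taking the cheapest ordering (19 → 22 → 4 → 5) gives a lower bound of 3 + 6 + 1 = 10 moves.
A route of 10 moves achieves this: 19 → 24 → 23 → 22 → 17 → 12 → 7 → 2 → 3 → 4 → 5.
Since 10 matches the lower bound, it is optimal.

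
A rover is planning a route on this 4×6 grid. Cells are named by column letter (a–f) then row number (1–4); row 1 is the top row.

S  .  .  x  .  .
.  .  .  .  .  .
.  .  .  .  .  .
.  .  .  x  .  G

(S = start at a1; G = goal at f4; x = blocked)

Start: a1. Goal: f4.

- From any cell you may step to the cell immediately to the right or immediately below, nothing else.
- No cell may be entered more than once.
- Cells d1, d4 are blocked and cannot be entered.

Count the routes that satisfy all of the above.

27

A right/down-only route from a1 to f4 makes exactly 3 down-moves and 5 right-moves in some order.
With no other constraints that would be C(8,3) = 56 routes.
Subtract routes through each blocked cell (inclusion–exclusion for overlaps): − through d1: 10 − through d4: 20 + through d1&d4: 1 → 27.
That gives 27 routes.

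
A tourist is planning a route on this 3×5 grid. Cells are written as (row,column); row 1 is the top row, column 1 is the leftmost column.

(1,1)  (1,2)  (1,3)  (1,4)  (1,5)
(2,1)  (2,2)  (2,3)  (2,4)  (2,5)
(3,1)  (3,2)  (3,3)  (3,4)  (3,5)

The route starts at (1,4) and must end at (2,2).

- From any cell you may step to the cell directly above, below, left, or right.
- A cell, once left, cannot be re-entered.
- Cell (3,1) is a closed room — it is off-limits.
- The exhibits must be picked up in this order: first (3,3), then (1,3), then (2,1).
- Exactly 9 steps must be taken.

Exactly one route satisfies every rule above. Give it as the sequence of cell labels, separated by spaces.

The waypoints must appear in the order (3,3), (1,3), (2,1), with no cell reused.
Route from (1,4): down 2 to (3,4), left 1 to (3,3), up 2 to (1,3), left 2 to (1,1), down 1 to (2,1), right 1 to (2,2) — 9 moves in all.
Check: order respected ((3,3) at step 3, (1,3) at step 5, (2,1) at step 8); 9 moves as required.

(1,4) (2,4) (3,4) (3,3) (2,3) (1,3) (1,2) (1,1) (2,1) (2,2)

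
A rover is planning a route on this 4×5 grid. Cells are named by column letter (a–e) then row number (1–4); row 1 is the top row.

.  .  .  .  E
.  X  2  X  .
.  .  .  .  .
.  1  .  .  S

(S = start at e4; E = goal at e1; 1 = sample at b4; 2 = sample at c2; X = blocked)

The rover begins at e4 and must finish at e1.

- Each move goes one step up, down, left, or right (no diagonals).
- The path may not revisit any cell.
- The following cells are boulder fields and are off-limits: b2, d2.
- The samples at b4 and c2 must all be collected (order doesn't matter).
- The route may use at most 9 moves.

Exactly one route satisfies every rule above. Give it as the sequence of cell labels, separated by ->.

e4 -> d4 -> c4 -> b4 -> b3 -> c3 -> c2 -> c1 -> d1 -> e1

The 9-move cap with required stops at b4, c2 leaves no slack for detours.
Route from e4: 3× left (reaching b4), up to b3, right to c3, 2× up (reaching c1), 2× right (reaching e1) — 9 moves in all.
Check: all required cells visited; 9 ≤ 9 moves.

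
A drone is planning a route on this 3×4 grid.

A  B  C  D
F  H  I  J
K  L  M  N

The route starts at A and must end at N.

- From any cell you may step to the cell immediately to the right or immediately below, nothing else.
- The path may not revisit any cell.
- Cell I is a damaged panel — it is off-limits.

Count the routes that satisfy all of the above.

A right/down-only route from A to N makes exactly 2 down-moves and 3 right-moves in some order.
With no other constraints that would be C(5,2) = 10 routes.
Subtract routes through each blocked cell (inclusion–exclusion for overlaps): − through I: 6 → 4.
That gives 4 routes.

4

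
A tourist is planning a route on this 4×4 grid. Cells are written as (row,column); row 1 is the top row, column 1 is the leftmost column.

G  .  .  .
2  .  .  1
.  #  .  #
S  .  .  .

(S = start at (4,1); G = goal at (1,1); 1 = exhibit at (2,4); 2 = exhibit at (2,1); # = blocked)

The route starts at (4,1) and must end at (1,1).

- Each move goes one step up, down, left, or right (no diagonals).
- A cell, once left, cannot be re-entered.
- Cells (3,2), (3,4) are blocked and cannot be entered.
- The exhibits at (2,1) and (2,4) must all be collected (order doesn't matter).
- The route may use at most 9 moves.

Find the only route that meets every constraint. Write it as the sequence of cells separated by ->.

The budget equals the shortest possible length, so every move has to be on a shortest route through the required cells.
Route from (4,1): up 2 to (2,1), right 3 to (2,4), up 1 to (1,4), left 3 to (1,1) — 9 moves in all.
Check: all required cells visited; 9 ≤ 9 moves.

(4,1) -> (3,1) -> (2,1) -> (2,2) -> (2,3) -> (2,4) -> (1,4) -> (1,3) -> (1,2) -> (1,1)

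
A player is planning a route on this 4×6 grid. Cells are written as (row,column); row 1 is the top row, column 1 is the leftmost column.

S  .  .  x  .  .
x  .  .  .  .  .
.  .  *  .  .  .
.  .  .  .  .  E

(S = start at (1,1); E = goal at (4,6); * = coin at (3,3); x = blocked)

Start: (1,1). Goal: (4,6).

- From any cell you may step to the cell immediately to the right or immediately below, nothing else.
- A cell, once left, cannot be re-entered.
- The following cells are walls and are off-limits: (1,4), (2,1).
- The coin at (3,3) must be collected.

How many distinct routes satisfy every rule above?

A right/down-only route from (1,1) to (4,6) makes exactly 3 down-moves and 5 right-moves in some order.
With no other constraints that would be C(8,3) = 56 routes.
Split at (3,3) and multiply the segment counts (each segment already excludes blocked cells): (1,1)→(3,3): 3; (3,3)→(4,6): 4; product = 12.
That gives 12 routes.

12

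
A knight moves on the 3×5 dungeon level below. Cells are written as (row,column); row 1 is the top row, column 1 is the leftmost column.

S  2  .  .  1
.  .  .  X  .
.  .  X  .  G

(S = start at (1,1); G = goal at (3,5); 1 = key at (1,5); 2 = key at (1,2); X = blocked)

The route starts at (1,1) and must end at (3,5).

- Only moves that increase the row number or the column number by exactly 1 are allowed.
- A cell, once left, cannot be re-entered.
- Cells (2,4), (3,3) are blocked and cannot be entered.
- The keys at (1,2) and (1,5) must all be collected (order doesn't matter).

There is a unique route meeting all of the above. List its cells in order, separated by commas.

Moves only go right or down, so the column and row indices never decrease.
Route from (1,1): right 4 to (1,5), down 2 to (3,5) — 6 moves in all.
Check: all required cells visited.

(1,1), (1,2), (1,3), (1,4), (1,5), (2,5), (3,5)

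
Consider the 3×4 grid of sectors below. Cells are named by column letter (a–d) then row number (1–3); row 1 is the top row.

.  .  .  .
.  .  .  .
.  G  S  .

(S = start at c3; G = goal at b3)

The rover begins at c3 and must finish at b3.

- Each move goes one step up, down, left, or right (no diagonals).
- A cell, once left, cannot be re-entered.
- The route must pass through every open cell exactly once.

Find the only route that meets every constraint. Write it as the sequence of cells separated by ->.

Need to visit all 12 open cells exactly once, starting at c3 and ending at b3.
Route from c3: right 1 to d3, up 2 to d1, left 1 to c1, down 1 to c2, left 1 to b2, up 1 to b1, left 1 to a1, down 2 to a3, right 1 to b3 — 11 moves in all.
Check: all 12 open cells covered.

c3 -> d3 -> d2 -> d1 -> c1 -> c2 -> b2 -> b1 -> a1 -> a2 -> a3 -> b3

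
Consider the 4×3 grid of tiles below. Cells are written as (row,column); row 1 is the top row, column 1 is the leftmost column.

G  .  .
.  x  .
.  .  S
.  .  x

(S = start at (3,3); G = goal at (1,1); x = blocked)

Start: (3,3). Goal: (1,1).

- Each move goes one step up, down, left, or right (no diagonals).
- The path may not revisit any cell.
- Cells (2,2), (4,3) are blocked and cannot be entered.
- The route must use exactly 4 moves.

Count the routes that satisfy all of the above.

2

Need simple routes of exactly 4 moves from (3,3) to (1,1) (Manhattan distance 4, so 0 moves are spent on a detour and 0 undoing it).
Enumerating: (3,3) (2,3) (1,3) (1,2) (1,1) | (3,3) (3,2) (3,1) (2,1) (1,1).
That gives 2 routes.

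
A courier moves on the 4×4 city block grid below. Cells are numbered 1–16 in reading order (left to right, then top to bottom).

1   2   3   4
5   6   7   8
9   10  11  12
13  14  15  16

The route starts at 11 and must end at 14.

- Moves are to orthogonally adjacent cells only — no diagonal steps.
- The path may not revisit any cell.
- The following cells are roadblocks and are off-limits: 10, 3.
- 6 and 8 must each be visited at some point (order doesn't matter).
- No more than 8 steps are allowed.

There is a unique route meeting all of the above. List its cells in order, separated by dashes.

11 - 12 - 8 - 7 - 6 - 5 - 9 - 13 - 14

The budget equals the shortest possible length, so every move has to be on a shortest route through the required cells.
Route from 11: right to 12, up to 8, 3× left (reaching 5), 2× down (reaching 13), right to 14 — 8 moves in all.
Check: all required cells visited; 8 ≤ 8 moves.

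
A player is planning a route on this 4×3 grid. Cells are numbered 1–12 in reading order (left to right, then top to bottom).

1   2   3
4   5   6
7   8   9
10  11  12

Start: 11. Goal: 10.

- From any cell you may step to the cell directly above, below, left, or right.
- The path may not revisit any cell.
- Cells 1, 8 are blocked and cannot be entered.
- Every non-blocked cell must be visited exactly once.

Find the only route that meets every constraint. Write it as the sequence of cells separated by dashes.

Need to visit all 10 open cells exactly once, starting at 11 and ending at 10.
Cell 9 has only two open neighbours (6 and 12), so the path must pass straight through it: one of those is the cell it's entered from and the other is where it exits.
Route from 11: right to 12, 3× up (reaching 3), left to 2, down to 5, left to 4, 2× down (reaching 10) — 9 moves in all.
Check: all 10 open cells covered.

11 - 12 - 9 - 6 - 3 - 2 - 5 - 4 - 7 - 10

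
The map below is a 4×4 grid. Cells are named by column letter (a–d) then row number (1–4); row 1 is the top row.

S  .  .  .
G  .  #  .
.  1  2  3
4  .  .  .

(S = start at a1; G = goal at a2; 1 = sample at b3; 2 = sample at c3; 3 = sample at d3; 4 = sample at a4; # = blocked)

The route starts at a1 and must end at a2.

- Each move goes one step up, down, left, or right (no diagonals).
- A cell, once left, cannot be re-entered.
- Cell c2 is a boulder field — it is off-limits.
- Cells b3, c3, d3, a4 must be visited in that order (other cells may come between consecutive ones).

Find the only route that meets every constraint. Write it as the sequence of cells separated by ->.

The waypoints must appear in the order b3, c3, d3, a4, with no cell reused.
Route from a1: right 1 to b1, down 2 to b3, right 2 to d3, down 1 to d4, left 3 to a4, up 2 to a2 — 11 moves in all.
Check: order respected (1 at step 3, 2 at step 4, 3 at step 5, 4 at step 9).

a1 -> b1 -> b2 -> b3 -> c3 -> d3 -> d4 -> c4 -> b4 -> a4 -> a3 -> a2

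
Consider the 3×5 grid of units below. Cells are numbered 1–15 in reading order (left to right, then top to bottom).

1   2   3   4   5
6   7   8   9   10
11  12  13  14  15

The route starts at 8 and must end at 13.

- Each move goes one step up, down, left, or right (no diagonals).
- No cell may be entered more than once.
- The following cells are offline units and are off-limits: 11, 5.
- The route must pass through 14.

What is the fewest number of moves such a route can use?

3

Any route passes through 14 somewhere between 8 and 13. Summing Manhattan distances along the two legs (8 → 14 → 13) gives a lower bound of 2 + 1 = 3 moves.
A route of 3 moves achieves this: 8 → 9 → 14 → 13.
Since 3 matches the lower bound, it is optimal.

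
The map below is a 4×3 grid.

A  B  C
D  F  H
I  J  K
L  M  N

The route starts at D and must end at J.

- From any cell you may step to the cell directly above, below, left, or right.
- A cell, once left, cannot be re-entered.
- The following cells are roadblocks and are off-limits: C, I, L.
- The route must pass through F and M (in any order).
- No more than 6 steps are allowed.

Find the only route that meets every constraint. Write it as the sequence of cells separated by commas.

Any route must reach F and M and still end at J within 6 moves, so the order of the required stops is forced.
Route from D: right 2 to H, down 2 to N, left 1 to M, up 1 to J — 6 moves in all.
Check: all required cells visited; 6 ≤ 6 moves.

D, F, H, K, N, M, J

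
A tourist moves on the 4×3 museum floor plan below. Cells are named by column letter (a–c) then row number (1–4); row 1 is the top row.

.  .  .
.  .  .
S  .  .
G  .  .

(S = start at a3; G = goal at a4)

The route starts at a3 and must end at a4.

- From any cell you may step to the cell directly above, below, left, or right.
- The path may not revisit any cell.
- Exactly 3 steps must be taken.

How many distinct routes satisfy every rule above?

1

Need simple routes of exactly 3 moves from a3 to a4 (Manhattan distance 1, so 1 moves are spent on a detour and 1 undoing it).
Enumerating: a3 b3 b4 a4.
That gives 1 route.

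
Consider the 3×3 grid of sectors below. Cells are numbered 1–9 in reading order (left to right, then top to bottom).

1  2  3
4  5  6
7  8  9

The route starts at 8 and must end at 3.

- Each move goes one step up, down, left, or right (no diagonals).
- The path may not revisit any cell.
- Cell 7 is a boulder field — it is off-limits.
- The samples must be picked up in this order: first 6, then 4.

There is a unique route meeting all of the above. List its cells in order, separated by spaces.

8 9 6 5 4 1 2 3

The waypoints must appear in the order 6, 4, with no cell reused.
Route from 8: right 1 to 9, up 1 to 6, left 2 to 4, up 1 to 1, right 2 to 3 — 7 moves in all.
Check: order respected (6 at step 2, 4 at step 4).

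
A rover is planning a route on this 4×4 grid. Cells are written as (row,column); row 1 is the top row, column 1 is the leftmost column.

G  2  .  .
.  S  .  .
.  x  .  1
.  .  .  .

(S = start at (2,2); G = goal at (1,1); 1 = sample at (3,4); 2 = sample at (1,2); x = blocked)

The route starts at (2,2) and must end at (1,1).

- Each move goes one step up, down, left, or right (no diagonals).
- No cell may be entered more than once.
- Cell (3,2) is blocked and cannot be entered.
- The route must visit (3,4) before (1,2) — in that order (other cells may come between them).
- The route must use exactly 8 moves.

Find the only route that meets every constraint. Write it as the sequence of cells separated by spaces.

(2,2) (2,3) (3,3) (3,4) (2,4) (1,4) (1,3) (1,2) (1,1)

The waypoints must appear in the order (3,4), (1,2), with no cell reused.
Route from (2,2): right 1 to (2,3), down 1 to (3,3), right 1 to (3,4), up 2 to (1,4), left 3 to (1,1) — 8 moves in all.
Check: order respected (1 at step 3, 2 at step 7); 8 moves as required.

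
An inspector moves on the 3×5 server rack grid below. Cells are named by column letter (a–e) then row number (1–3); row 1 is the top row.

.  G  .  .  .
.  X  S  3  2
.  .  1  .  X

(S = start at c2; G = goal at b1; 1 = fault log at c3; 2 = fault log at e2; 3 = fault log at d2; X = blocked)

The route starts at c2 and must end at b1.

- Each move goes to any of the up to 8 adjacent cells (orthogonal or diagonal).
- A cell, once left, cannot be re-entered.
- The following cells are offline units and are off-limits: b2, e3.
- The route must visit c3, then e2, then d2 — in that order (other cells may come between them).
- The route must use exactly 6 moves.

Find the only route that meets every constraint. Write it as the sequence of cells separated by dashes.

The waypoints must appear in the order c3, e2, d2, with no cell reused.
Route from c2: down to c3, right to d3, up-right to e2, left to d2, up-left to c1, left to b1 — 6 moves in all.
Check: order respected (1 at step 1, 2 at step 3, 3 at step 4); 6 moves as required.

c2 - c3 - d3 - e2 - d2 - c1 - b1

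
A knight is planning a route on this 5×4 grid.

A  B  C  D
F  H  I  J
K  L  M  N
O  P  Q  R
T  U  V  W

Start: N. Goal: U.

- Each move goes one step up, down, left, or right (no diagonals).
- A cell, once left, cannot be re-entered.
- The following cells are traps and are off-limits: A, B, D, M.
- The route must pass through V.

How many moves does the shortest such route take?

Any route passes through V somewhere between N and U. Summing Manhattan distances along the two legs (N → V → U) gives a lower bound of 3 + 1 = 4 moves.
A route of 4 moves achieves this: N → R → W → V → U.
Since 4 matches the lower bound, it is optimal.

4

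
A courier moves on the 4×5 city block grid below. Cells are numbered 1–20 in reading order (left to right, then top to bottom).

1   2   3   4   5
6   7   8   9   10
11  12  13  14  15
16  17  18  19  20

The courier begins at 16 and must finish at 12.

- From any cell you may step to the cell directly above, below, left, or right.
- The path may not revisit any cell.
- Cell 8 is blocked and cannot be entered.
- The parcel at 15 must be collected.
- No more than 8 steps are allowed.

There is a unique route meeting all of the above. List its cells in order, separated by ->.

16 -> 17 -> 18 -> 19 -> 20 -> 15 -> 14 -> 13 -> 12

Any route must reach 15 and still end at 12 within 8 moves, so the order of the required stops is forced.
Route from 16: 4× right (reaching 20), up to 15, 3× left (reaching 12) — 8 moves in all.
Check: all required cells visited; 8 ≤ 8 moves.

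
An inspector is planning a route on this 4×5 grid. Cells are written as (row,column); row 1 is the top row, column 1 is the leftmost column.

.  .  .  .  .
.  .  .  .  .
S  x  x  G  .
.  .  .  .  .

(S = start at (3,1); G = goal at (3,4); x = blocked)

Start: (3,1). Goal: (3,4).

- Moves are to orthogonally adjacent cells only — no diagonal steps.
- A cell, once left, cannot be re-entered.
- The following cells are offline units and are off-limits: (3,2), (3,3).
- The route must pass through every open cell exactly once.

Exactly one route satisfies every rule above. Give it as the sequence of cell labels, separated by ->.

(3,1) -> (4,1) -> (4,2) -> (4,3) -> (4,4) -> (4,5) -> (3,5) -> (2,5) -> (1,5) -> (1,4) -> (1,3) -> (1,2) -> (1,1) -> (2,1) -> (2,2) -> (2,3) -> (2,4) -> (3,4)

Need to visit all 18 open cells exactly once, starting at (3,1) and ending at (3,4).
Cell (4,3) has only two open neighbours ((4,2) and (4,4)), so the path must pass straight through it: one of those is the cell it's entered from and the other is where it exits.
Route from (3,1): down to (4,1), 4× right (reaching (4,5)), 3× up (reaching (1,5)), 4× left (reaching (1,1)), down to (2,1), 3× right (reaching (2,4)), down to (3,4) — 17 moves in all.
Check: all 18 open cells covered.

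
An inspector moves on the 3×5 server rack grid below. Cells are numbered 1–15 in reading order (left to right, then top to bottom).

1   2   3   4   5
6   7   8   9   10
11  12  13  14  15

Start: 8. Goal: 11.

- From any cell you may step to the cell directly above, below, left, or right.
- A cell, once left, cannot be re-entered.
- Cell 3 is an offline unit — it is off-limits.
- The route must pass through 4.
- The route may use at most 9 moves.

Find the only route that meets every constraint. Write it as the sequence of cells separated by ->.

Any route must reach 4 and still end at 11 within 9 moves, so the order of the required stops is forced.
Route from 8: right 1 to 9, up 1 to 4, right 1 to 5, down 2 to 15, left 4 to 11 — 9 moves in all.
Check: all required cells visited; 9 ≤ 9 moves.

8 -> 9 -> 4 -> 5 -> 10 -> 15 -> 14 -> 13 -> 12 -> 11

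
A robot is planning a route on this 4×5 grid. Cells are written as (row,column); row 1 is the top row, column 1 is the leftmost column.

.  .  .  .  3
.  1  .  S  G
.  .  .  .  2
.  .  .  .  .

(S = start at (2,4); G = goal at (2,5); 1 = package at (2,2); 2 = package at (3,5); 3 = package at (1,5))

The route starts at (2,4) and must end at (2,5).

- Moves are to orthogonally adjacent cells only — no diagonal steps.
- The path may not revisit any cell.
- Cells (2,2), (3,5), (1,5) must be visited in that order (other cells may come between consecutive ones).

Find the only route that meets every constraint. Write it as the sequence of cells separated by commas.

The waypoints must appear in the order (2,2), (3,5), (1,5), with no cell reused.
Route from (2,4): left 2 to (2,2), down 1 to (3,2), right 3 to (3,5), down 1 to (4,5), left 4 to (4,1), up 3 to (1,1), right 4 to (1,5), down 1 to (2,5) — 19 moves in all.
Check: order respected (1 at step 2, 2 at step 6, 3 at step 18).

(2,4), (2,3), (2,2), (3,2), (3,3), (3,4), (3,5), (4,5), (4,4), (4,3), (4,2), (4,1), (3,1), (2,1), (1,1), (1,2), (1,3), (1,4), (1,5), (2,5)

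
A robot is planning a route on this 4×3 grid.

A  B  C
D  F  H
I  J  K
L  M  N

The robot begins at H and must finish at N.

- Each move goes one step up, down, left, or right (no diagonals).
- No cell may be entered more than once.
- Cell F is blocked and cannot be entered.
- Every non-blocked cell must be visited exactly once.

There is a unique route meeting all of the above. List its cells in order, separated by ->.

Need to visit all 11 open cells exactly once, starting at H and ending at N.
Cell L has only two open neighbours (I and M), so the path must pass straight through it: one of those is the cell it's entered from and the other is where it exits.
Route from H: up 1 to C, left 2 to A, down 3 to L, right 1 to M, up 1 to J, right 1 to K, down 1 to N — 10 moves in all.
Check: all 11 open cells covered.

H -> C -> B -> A -> D -> I -> L -> M -> J -> K -> N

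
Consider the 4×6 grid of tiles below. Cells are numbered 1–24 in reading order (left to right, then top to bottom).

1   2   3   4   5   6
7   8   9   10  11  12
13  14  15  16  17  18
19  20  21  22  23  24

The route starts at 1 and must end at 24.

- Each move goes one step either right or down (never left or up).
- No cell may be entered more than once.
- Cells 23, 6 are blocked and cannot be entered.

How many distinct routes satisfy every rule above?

20

A right/down-only route from 1 to 24 makes exactly 3 down-moves and 5 right-moves in some order.
With no other constraints that would be C(8,3) = 56 routes.
Subtract routes through each blocked cell (inclusion–exclusion for overlaps): − through 6: 1 − through 23: 35 → 20.
That gives 20 routes.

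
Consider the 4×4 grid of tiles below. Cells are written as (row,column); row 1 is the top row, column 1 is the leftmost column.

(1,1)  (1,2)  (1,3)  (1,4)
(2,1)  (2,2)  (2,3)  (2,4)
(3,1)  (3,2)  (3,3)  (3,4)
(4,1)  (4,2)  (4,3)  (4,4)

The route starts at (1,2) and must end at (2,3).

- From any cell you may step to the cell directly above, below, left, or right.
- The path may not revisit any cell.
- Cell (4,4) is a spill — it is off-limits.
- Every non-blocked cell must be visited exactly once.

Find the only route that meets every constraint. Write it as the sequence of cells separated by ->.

Need to visit all 15 open cells exactly once, starting at (1,2) and ending at (2,3).
Cell (4,1) has only two open neighbours ((3,1) and (4,2)), so the path must pass straight through it: one of those is the cell it's entered from and the other is where it exits.
Route from (1,2): left 1 to (1,1), down 1 to (2,1), right 1 to (2,2), down 1 to (3,2), left 1 to (3,1), down 1 to (4,1), right 2 to (4,3), up 1 to (3,3), right 1 to (3,4), up 2 to (1,4), left 1 to (1,3), down 1 to (2,3) — 14 moves in all.
Check: all 15 open cells covered.

(1,2) -> (1,1) -> (2,1) -> (2,2) -> (3,2) -> (3,1) -> (4,1) -> (4,2) -> (4,3) -> (3,3) -> (3,4) -> (2,4) -> (1,4) -> (1,3) -> (2,3)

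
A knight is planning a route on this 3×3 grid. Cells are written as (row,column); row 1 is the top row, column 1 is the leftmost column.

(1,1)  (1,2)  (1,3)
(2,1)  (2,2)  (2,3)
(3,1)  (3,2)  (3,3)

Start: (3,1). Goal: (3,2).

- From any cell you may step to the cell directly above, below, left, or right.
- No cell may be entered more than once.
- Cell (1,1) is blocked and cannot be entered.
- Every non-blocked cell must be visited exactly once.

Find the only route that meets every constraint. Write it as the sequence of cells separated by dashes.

Need to visit all 8 open cells exactly once, starting at (3,1) and ending at (3,2).
Route from (3,1): up to (2,1), right to (2,2), up to (1,2), right to (1,3), 2× down (reaching (3,3)), left to (3,2) — 7 moves in all.
Check: all 8 open cells covered.

(3,1) - (2,1) - (2,2) - (1,2) - (1,3) - (2,3) - (3,3) - (3,2)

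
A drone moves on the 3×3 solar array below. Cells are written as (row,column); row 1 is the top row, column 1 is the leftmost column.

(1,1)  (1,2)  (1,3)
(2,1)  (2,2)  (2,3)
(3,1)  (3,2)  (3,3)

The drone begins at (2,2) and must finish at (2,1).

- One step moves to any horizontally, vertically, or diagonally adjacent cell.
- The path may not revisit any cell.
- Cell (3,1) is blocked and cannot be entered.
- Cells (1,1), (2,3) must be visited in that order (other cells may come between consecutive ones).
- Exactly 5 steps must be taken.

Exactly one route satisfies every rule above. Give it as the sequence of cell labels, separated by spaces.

The waypoints must appear in the order (1,1), (2,3), with no cell reused.
Route from (2,2): up-left 1 to (1,1), right 1 to (1,2), down-right 1 to (2,3), down-left 1 to (3,2), up-left 1 to (2,1) — 5 moves in all.
Check: order respected ((1,1) at step 1, (2,3) at step 3); 5 moves as required.

(2,2) (1,1) (1,2) (2,3) (3,2) (2,1)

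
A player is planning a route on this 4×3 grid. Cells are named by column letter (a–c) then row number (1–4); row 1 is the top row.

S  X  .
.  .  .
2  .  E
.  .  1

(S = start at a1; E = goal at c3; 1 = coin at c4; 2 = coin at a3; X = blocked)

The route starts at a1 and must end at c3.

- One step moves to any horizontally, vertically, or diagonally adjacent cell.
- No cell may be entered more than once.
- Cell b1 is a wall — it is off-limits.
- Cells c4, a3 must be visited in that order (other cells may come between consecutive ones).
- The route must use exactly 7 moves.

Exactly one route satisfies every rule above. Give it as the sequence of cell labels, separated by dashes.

The waypoints must appear in the order c4, a3, with no cell reused.
Route from a1: down 1 to a2, down-right 2 to c4, left 1 to b4, up-left 1 to a3, up-right 1 to b2, down-right 1 to c3 — 7 moves in all.
Check: order respected (1 at step 3, 2 at step 5); 7 moves as required.

a1 - a2 - b3 - c4 - b4 - a3 - b2 - c3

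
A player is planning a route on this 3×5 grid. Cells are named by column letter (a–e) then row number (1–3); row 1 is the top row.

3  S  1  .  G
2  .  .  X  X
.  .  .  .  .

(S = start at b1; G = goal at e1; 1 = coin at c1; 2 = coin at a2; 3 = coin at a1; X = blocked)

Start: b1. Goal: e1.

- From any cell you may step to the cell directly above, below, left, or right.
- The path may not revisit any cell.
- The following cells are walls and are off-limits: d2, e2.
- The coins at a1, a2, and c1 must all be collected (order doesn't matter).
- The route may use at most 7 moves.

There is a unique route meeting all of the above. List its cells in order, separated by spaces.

The 7-move cap with required stops at a1, a2, c1 leaves no slack for detours.
Route from b1: left to a1, down to a2, 2× right (reaching c2), up to c1, 2× right (reaching e1) — 7 moves in all.
Check: all required cells visited; 7 ≤ 7 moves.

b1 a1 a2 b2 c2 c1 d1 e1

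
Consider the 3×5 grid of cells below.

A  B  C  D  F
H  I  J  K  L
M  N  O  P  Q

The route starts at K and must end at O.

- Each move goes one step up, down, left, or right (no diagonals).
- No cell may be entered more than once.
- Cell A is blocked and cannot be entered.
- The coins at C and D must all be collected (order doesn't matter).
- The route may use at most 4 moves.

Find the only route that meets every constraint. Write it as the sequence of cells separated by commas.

K, D, C, J, O

The 4-move cap with required stops at C, D leaves no slack for detours.
Route from K: up to D, left to C, 2× down (reaching O) — 4 moves in all.
Check: all required cells visited; 4 ≤ 4 moves.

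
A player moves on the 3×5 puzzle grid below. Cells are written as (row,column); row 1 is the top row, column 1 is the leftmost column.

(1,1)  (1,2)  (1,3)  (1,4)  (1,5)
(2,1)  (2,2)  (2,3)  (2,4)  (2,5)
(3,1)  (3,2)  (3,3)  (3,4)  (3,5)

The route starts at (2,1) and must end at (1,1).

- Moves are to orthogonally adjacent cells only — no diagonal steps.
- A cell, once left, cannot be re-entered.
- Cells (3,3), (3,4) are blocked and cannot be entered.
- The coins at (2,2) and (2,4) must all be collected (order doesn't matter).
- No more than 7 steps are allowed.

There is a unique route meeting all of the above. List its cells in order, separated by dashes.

The 7-move cap with required stops at (2,2), (2,4) leaves no slack for detours.
Route from (2,1): right 3 to (2,4), up 1 to (1,4), left 3 to (1,1) — 7 moves in all.
Check: all required cells visited; 7 ≤ 7 moves.

(2,1) - (2,2) - (2,3) - (2,4) - (1,4) - (1,3) - (1,2) - (1,1)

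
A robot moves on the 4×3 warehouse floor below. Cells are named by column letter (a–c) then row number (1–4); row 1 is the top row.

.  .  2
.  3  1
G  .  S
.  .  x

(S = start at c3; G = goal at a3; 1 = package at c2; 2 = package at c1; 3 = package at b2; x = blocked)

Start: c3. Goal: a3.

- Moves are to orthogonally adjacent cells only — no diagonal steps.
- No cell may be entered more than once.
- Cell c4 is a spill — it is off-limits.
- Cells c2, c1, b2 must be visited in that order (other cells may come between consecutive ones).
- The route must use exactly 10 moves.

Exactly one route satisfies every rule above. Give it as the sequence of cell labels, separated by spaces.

The waypoints must appear in the order c2, c1, b2, with no cell reused.
Route from c3: 2× up (reaching c1), 2× left (reaching a1), down to a2, right to b2, 2× down (reaching b4), left to a4, up to a3 — 10 moves in all.
Check: order respected (1 at step 1, 2 at step 2, 3 at step 6); 10 moves as required.

c3 c2 c1 b1 a1 a2 b2 b3 b4 a4 a3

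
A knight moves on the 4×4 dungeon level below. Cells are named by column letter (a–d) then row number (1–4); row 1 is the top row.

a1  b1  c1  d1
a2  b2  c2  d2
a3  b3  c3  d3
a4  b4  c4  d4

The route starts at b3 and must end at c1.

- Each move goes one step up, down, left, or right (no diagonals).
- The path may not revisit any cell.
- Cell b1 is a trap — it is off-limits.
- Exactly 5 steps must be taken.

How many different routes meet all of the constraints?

6

Need simple routes of exactly 5 moves from b3 to c1 (Manhattan distance 3, so 1 moves are spent on a detour and 1 undoing it).
Enumerating: b3 b2 c2 d2 d1 c1 | b3 b4 c4 c3 c2 c1 | b3 a3 a2 b2 c2 c1 | b3 c3 c2 d2 d1 c1 | b3 c3 d3 d2 d1 c1 | b3 c3 d3 d2 c2 c1.
That gives 6 routes.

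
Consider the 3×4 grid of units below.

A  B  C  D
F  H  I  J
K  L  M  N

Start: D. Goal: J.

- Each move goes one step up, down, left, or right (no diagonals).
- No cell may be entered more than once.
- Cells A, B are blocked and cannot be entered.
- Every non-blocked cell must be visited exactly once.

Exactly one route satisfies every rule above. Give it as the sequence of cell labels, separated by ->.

Need to visit all 10 open cells exactly once, starting at D and ending at J.
Cell N has only two open neighbours (J and M), so the path must pass straight through it: one of those is the cell it's entered from and the other is where it exits.
Route from D: left 1 to C, down 1 to I, left 2 to F, down 1 to K, right 3 to N, up 1 to J — 9 moves in all.
Check: all 10 open cells covered.

D -> C -> I -> H -> F -> K -> L -> M -> N -> J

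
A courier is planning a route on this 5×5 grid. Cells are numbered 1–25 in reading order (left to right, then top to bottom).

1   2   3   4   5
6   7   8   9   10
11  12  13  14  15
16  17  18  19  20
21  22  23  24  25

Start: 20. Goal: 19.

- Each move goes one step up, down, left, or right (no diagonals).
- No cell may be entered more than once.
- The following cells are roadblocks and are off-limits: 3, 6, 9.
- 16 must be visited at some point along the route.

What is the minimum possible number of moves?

9

Any route passes through 16 somewhere between 20 and 19. Summing Manhattan distances along the two legs (20 → 16 → 19) gives a lower bound of 4 + 3 = 7 moves.
The shortest route satisfying every rule uses 9 moves: 20 → 15 → 14 → 13 → 12 → 11 → 16 → 17 → 18 → 19.
The bound of 7 isn't tight here; checking systematically, no route of length 7 through 8 satisfies every constraint, so 9 is the minimum.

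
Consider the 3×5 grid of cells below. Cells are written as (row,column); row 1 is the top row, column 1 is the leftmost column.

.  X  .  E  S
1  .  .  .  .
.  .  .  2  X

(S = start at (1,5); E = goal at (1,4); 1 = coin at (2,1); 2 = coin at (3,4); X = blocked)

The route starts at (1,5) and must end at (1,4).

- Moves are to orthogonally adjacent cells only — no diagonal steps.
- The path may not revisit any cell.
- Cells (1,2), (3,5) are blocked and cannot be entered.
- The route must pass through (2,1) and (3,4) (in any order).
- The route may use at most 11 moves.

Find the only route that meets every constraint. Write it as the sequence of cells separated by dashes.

(1,5) - (2,5) - (2,4) - (3,4) - (3,3) - (3,2) - (3,1) - (2,1) - (2,2) - (2,3) - (1,3) - (1,4)

The budget equals the shortest possible length, so every move has to be on a shortest route through the required cells.
Route from (1,5): down 1 to (2,5), left 1 to (2,4), down 1 to (3,4), left 3 to (3,1), up 1 to (2,1), right 2 to (2,3), up 1 to (1,3), right 1 to (1,4) — 11 moves in all.
Check: all required cells visited; 11 ≤ 11 moves.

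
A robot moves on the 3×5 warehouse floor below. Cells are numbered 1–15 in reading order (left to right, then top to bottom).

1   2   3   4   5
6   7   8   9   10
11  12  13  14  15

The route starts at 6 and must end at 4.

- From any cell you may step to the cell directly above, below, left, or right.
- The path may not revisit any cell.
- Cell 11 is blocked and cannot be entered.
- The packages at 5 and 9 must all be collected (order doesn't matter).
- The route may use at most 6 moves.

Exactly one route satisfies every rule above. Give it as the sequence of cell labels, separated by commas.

6, 7, 8, 9, 10, 5, 4

The budget equals the shortest possible length, so every move has to be on a shortest route through the required cells.
Route from 6: 4× right (reaching 10), up to 5, left to 4 — 6 moves in all.
Check: all required cells visited; 6 ≤ 6 moves.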